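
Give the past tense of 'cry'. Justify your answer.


Apply rule: Change -y to -ied. 'cry' becomes 'cried'.

cried


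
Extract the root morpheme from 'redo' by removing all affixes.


Remove prefix 're' from 'redo' to get root 'do'.

do


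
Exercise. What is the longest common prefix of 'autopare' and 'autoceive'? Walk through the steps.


Compare from the start: 4 characters match: 'auto'. Mismatch at position 5: 'p' vs 'c'.

auto


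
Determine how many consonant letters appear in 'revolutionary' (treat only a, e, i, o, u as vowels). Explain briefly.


Consonants in 'revolutionary': r, v, l, t, n, r, y = 7 consonants.

7


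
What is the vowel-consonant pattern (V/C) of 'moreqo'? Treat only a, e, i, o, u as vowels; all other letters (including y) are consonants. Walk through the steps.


Letter mapping: m = C, o = V, r = C, e = V, q = C, o = V.

CVCVCV


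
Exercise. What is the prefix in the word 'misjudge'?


The word 'misjudge' = 'mis' (prefix) + 'judge' (root). The prefix is 'mis'.

mis


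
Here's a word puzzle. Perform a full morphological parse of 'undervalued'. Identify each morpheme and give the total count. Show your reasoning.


Step 1: Identify prefix: 'under' (meaning: beneath/insufficient)
Step 2: Identify root: 'value'
Step 3: Identify suffix(es): 'ed'
Decomposition: under- (prefix: beneath/insufficient) + value (root) + -ed (suffix: past)
Total morphemes: 3

3 morphemes (under- (prefix: beneath/insufficient) + value (root) + -ed (suffix: past))


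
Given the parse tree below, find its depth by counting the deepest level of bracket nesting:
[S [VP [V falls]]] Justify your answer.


Count bracket nesting levels:
'[' at pos 0: depth = 1
'[' at pos 3: depth = 2
'[' at pos 7: depth = 3
Maximum depth reached: 3

3


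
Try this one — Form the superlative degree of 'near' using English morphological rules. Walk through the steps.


Apply superlative formation (add -est): 'near' -> 'nearest'.

nearest


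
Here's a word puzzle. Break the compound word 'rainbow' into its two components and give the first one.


Split 'rainbow' into 'rain' + 'bow'. The first part is 'rain'.

rain


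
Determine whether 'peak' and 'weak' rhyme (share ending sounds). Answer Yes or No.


Rime (stressed vowel + following sounds) of 'peak': -eak = /iːk/
Rime of 'weak': -eak = /iːk/
/iːk/ and /iːk/ are the same ending sound, so the words rhyme.

Yes


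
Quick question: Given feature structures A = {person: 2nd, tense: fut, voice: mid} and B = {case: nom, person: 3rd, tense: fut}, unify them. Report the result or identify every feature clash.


Compare features:
case: A=_ vs B=nom -> unified: nom
person: A=2nd vs B=3rd -> CLASH
tense: A=fut vs B=fut -> unified: fut
voice: A=mid vs B=_ -> unified: mid
Clash detected on feature 'person' (2nd vs 3rd); unification fails.

CLASH on 'person' (2nd vs 3rd)


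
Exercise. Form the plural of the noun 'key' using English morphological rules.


Apply rule: Add -s. 'key' becomes 'keys'.

keys


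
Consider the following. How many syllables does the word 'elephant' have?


Break 'elephant' into syllables: el-e-phant -> el | e | phant = 3 syllables

3 syllables


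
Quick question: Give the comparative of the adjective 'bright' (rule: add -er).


Apply comparative formation (add -er): 'bright' -> 'brighter'.

brighter


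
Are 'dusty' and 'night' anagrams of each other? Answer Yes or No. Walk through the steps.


Sorted letters of 'dusty': 'dstuy'
Sorted letters of 'night': 'ghint'
They do not match.

No


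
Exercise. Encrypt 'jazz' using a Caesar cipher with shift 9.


Shift each letter by 9: j -> s, a -> j, z -> i, z -> i. Result: 'sjii'.

sjii


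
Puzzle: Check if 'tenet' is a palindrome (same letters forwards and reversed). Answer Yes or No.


Forward: 'tenet'
Reversed: 'tenet'
They are identical.

Yes


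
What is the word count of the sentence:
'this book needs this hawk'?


Split into words: this | book | needs | this | hawk = 5 words.

5


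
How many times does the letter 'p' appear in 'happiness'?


Letter 'p' in 'happiness': found at position(s) 3, 4 = 2 occurrence(s).

2


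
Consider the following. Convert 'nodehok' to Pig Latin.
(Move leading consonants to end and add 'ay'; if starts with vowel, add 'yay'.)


'nodehok': move consonant cluster 'n' to end and add 'ay': 'odehoknay'.

odehoknay


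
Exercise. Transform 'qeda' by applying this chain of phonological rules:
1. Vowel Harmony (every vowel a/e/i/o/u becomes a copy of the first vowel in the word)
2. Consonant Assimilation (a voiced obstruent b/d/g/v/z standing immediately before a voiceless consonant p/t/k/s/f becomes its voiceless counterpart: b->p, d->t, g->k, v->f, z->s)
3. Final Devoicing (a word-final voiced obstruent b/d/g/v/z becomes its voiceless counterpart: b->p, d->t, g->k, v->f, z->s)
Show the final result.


Starting form: 'qeda'
Rule 1: Vowel Harmony: all vowels become 'e' (matching first vowel). 'qeda' -> 'qede'
Rule 2: Consonant Assimilation: no voiced obstruent (b/d/g/v/z) stands immediately before a voiceless consonant (p/t/k/s/f). No change.
Rule 3: Final Devoicing: the word ends in the vowel 'e', not a consonant. No change.
Final form: 'qede'

qede


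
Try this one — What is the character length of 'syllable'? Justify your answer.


Spell out 'syllable' and number each letter: s(1), y(2), l(3), l(4), a(5), b(6), l(7), e(8). Total: 8 letters.

8


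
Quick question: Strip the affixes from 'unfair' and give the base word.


Remove prefix 'un' from 'unfair' to get root 'fair'.

fair


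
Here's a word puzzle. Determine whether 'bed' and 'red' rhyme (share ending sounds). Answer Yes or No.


Rime (stressed vowel + following sounds) of 'bed': -ed = /ɛd/
Rime of 'red': -ed = /ɛd/
/ɛd/ and /ɛd/ are the same ending sound, so the words rhyme.

Yes


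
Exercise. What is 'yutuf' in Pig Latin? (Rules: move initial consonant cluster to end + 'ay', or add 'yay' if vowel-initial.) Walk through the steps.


'yutuf': move consonant cluster 'y' to end and add 'ay': 'utufyay'.

utufyay


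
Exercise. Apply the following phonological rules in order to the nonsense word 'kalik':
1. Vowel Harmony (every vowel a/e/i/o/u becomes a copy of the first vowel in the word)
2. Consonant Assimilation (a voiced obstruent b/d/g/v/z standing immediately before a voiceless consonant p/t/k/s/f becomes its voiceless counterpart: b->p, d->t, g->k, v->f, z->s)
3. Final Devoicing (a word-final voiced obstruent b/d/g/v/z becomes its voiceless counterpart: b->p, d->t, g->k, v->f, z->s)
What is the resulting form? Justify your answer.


Starting form: 'kalik'
Rule 1: Vowel Harmony: all vowels become 'a' (matching first vowel). 'kalik' -> 'kalak'
Rule 2: Consonant Assimilation: no voiced obstruent (b/d/g/v/z) stands immediately before a voiceless consonant (p/t/k/s/f). No change.
Rule 3: Final Devoicing: final consonant 'k' is not one of the voiced obstruents b/d/g/v/z. No change.
Final form: 'kalak'

kalak


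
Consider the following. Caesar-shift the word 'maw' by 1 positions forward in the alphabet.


Shift each letter by 1: m -> n, a -> b, w -> x. Result: 'nbx'.

nbx


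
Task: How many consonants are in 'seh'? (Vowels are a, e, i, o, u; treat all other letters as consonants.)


Consonants in 'seh': s, h = 2 consonants.

2


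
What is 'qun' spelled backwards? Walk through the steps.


Reverse 'qun' character by character: 'nuq'.

nuq


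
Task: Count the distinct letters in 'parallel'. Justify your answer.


Unique letters in 'parallel': {a, e, l, p, r} = 5 distinct letters.

5


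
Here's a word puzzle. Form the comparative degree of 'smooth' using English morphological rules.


Apply comparative formation (add -er): 'smooth' -> 'smoother'.

smoother


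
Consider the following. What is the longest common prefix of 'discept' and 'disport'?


Compare from the start: 3 characters match: 'dis'. Mismatch at position 4: 'c' vs 'p'.

dis


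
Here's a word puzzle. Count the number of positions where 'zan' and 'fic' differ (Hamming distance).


Alignment:
Position 1: 'z' vs 'f' = DIFFER
Position 2: 'a' vs 'i' = DIFFER
Position 3: 'n' vs 'c' = DIFFER
Total differences: 3

3


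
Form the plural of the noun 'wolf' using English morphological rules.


Apply rule: Change -f to -ves. 'wolf' becomes 'wolves'.

wolves


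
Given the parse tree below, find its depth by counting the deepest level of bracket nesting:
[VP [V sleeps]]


Count bracket nesting levels:
'[' at pos 0: depth = 1
'[' at pos 4: depth = 2
Maximum depth reached: 2

2


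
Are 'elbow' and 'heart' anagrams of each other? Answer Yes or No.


Sorted letters of 'elbow': 'below'
Sorted letters of 'heart': 'aehrt'
They do not match.

No


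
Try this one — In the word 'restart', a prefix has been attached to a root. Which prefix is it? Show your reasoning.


The word 'restart' = 're' (prefix) + 'start' (root). The prefix is 're'.

re


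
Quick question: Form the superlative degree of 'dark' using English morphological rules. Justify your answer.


Apply superlative formation (add -est): 'dark' -> 'darkest'.

darkest


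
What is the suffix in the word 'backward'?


The word 'backward' = 'back' (root) + '-ward' (suffix). The suffix is '-ward'.

ward


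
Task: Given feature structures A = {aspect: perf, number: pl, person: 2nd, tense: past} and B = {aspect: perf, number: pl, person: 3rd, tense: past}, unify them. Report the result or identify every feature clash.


Compare features:
aspect: A=perf vs B=perf -> unified: perf
number: A=pl vs B=pl -> unified: pl
person: A=2nd vs B=3rd -> CLASH
tense: A=past vs B=past -> unified: past
Clash detected on feature 'person' (2nd vs 3rd); unification fails.

CLASH on 'person' (2nd vs 3rd)


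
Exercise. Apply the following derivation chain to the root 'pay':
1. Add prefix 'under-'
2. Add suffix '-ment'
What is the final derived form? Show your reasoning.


Step 1: Add prefix 'under-' to 'pay' = 'underpay'
Step 2: Add suffix '-ment' to 'underpay' = 'underpayment'

underpayment


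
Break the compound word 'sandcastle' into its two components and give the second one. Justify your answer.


Split 'sandcastle' into 'sand' + 'castle'. The second part is 'castle'.

castle


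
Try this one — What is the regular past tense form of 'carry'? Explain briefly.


Apply rule: Change -y to -ied. 'carry' becomes 'carried'.

carried


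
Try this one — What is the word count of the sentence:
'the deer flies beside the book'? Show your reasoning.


Split into words: the | deer | flies | beside | the | book = 6 words.

6


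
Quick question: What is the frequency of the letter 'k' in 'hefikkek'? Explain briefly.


Letter 'k' in 'hefikkek': found at position(s) 5, 6, 8 = 3 occurrence(s).

3


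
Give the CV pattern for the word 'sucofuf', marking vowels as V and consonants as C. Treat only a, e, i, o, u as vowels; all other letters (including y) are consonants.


Letter mapping: s = C, u = V, c = C, o = V, f = C, u = V, f = C.

CVCVCVC


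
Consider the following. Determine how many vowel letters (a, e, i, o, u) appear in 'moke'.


Vowels in 'moke': o, e = 2 vowels.

2


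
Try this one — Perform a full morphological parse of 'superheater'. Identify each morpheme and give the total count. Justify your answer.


Step 1: Identify prefix: 'super' (meaning: above)
Step 2: Identify root: 'heat'
Step 3: Identify suffix(es): 'er'
Decomposition: super- (prefix: above) + heat (root) + -er (suffix: one who)
Total morphemes: 3

3 morphemes (super- (prefix: above) + heat (root) + -er (suffix: one who))


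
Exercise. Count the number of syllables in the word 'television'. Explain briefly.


Break 'television' into syllables: tel-e-vi-sion -> tel | e | vi | sion = 4 syllables

4 syllables


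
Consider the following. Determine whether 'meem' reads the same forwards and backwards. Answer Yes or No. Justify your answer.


Forward: 'meem'
Reversed: 'meem'
They are identical.

Yes


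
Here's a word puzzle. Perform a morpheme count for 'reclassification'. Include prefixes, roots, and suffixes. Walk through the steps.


Decomposition: re- (prefix) + class (root) + -ify (suffix) + -ation (suffix) = 4 morpheme(s)

4 morphemes


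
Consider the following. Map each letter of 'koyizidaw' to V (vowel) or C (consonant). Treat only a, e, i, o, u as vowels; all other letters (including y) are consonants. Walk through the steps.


Letter mapping: k = C, o = V, y = C, i = V, z = C, i = V, d = C, a = V, w = C.

CVCVCVCVC


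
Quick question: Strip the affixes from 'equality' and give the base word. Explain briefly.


Remove suffix '-ity' from 'equality' to get root 'equal'.

equal


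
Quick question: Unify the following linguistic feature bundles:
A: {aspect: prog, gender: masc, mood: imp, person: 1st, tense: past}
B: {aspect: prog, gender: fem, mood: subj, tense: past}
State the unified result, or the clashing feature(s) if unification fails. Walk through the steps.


Compare features:
aspect: A=prog vs B=prog -> unified: prog
gender: A=masc vs B=fem -> CLASH
mood: A=imp vs B=subj -> CLASH
person: A=1st vs B=_ -> unified: 1st
tense: A=past vs B=past -> unified: past
Clashes detected on features 'gender' (masc vs fem) and 'mood' (imp vs subj); unification fails.

CLASH on 'gender' (masc vs fem) and 'mood' (imp vs subj)


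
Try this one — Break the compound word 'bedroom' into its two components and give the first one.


Split 'bedroom' into 'bed' + 'room'. The first part is 'bed'.

bed


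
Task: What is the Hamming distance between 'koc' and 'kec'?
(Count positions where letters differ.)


Alignment:
Position 1: 'k' vs 'k' = match
Position 2: 'o' vs 'e' = DIFFER
Position 3: 'c' vs 'c' = match
Total differences: 1

1


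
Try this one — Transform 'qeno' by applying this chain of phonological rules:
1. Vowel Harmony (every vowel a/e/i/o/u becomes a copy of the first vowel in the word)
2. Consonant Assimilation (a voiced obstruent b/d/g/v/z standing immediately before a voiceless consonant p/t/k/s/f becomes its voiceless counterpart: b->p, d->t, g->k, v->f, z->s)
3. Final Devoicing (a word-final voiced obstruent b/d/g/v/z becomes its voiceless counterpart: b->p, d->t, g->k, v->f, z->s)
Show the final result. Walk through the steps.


Starting form: 'qeno'
Rule 1: Vowel Harmony: all vowels become 'e' (matching first vowel). 'qeno' -> 'qene'
Rule 2: Consonant Assimilation: no voiced obstruent (b/d/g/v/z) stands immediately before a voiceless consonant (p/t/k/s/f). No change.
Rule 3: Final Devoicing: the word ends in the vowel 'e', not a consonant. No change.
Final form: 'qene'

qene


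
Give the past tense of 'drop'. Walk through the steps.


Apply rule: Double final consonant and add -ed. 'drop' becomes 'dropped'.

dropped


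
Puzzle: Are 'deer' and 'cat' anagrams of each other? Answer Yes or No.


Sorted letters of 'deer': 'deer'
Sorted letters of 'cat': 'act'
They do not match.

No


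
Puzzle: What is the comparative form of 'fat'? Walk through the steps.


Apply comparative formation (double final consonant, add -er): 'fat' -> 'fatter'.

fatter


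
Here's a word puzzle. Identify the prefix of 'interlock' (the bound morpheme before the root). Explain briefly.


The word 'interlock' = 'inter' (prefix) + 'lock' (root). The prefix is 'inter'.

inter


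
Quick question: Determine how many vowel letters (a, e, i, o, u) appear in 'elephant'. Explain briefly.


Vowels in 'elephant': e, e, a = 3 vowels.

3


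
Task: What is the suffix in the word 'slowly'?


The word 'slowly' = 'slow' (root) + '-ly' (suffix). The suffix is '-ly'.

ly


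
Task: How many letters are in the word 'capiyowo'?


Spell out 'capiyowo' and number each letter: c(1), a(2), p(3), i(4), y(5), o(6), w(7), o(8). Total: 8 letters.

8


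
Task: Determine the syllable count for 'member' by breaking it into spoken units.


Break 'member' into syllables: mem-ber -> mem | ber = 2 syllables

2 syllables


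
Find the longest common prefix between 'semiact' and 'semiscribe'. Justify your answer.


Compare from the start: 4 characters match: 'semi'. Mismatch at position 5: 'a' vs 's'.

semi


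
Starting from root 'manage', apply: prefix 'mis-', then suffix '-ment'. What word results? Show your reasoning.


Step 1: Add prefix 'mis-' to 'manage' = 'mismanage'
Step 2: Add suffix '-ment' to 'mismanage' = 'mismanagement'

mismanagement


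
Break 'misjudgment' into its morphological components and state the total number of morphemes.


Step 1: Identify prefix: 'mis' (meaning: wrongly)
Step 2: Identify root: 'judge'
Step 3: Identify suffix(es): 'ment'
Decomposition: mis- (prefix: wrongly) + judge (root) + -ment (suffix: action/result)
Total morphemes: 3

3 morphemes (mis- (prefix: wrongly) + judge (root) + -ment (suffix: action/result))


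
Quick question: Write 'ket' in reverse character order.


Reverse 'ket' character by character: 'tek'.

tek


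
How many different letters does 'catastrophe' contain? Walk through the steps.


Unique letters in 'catastrophe': {a, c, e, h, o, p, r, s, t} = 9 distinct letters.

9


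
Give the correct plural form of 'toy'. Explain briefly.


Apply rule: Add -s. 'toy' becomes 'toys'.

toys


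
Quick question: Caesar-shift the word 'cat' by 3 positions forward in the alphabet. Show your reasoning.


Shift each letter by 3: c -> f, a -> d, t -> w. Result: 'fdw'.

fdw


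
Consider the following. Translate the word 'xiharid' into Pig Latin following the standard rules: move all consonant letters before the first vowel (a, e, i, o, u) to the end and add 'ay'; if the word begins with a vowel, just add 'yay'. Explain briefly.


'xiharid': move consonant cluster 'x' to end and add 'ay': 'iharidxay'.

iharidxay


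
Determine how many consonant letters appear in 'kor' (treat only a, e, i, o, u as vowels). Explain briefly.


Consonants in 'kor': k, r = 2 consonants.

2


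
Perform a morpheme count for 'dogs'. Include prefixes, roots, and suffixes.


Decomposition: dog (root) + -s (plural) = 2 morpheme(s)

2 morphemes


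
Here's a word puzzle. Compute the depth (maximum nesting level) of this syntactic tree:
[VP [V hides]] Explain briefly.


Count bracket nesting levels:
'[' at pos 0: depth = 1
'[' at pos 4: depth = 2
Maximum depth reached: 2

2


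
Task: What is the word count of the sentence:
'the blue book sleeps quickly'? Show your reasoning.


Split into words: the | blue | book | sleeps | quickly = 5 words.

5


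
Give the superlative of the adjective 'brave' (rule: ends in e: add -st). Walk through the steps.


Apply superlative formation (ends in e: add -st): 'brave' -> 'bravest'.

bravest


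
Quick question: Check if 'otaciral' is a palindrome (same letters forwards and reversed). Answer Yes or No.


Forward: 'otaciral'
Reversed: 'laricato'
They differ.

No


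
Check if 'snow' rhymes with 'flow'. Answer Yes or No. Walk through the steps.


Rime (stressed vowel + following sounds) of 'snow': -ow = /oʊ/
Rime of 'flow': -ow = /oʊ/
/oʊ/ and /oʊ/ are the same ending sound, so the words rhyme.

Yes


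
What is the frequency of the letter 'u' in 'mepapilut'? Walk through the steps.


Letter 'u' in 'mepapilut': found at position(s) 8 = 1 occurrence(s).

1


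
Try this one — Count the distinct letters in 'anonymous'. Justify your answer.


Unique letters in 'anonymous': {a, m, n, o, s, u, y} = 7 distinct letters.

7


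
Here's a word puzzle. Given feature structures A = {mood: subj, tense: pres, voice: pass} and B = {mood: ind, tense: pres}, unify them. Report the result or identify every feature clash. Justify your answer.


Compare features:
mood: A=subj vs B=ind -> CLASH
tense: A=pres vs B=pres -> unified: pres
voice: A=pass vs B=_ -> unified: pass
Clash detected on feature 'mood' (subj vs ind); unification fails.

CLASH on 'mood' (subj vs ind)


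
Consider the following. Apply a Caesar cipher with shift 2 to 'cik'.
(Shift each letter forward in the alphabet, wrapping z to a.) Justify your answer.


Shift each letter by 2: c -> e, i -> k, k -> m. Result: 'ekm'.

ekm


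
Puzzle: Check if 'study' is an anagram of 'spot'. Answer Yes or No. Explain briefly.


Sorted letters of 'study': 'dstuy'
Sorted letters of 'spot': 'opst'
They do not match.

No


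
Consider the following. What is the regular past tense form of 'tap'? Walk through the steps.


Apply rule: Double final consonant and add -ed. 'tap' becomes 'tapped'.

tapped


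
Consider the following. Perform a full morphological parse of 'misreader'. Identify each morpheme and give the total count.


Step 1: Identify prefix: 'mis' (meaning: wrongly)
Step 2: Identify root: 'read'
Step 3: Identify suffix(es): 'er'
Decomposition: mis- (prefix: wrongly) + read (root) + -er (suffix: one who)
Total morphemes: 3

3 morphemes (mis- (prefix: wrongly) + read (root) + -er (suffix: one who))


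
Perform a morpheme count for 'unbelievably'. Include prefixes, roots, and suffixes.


Decomposition: un- (prefix) + believe (root) + -able (suffix) + -ly (suffix) = 4 morpheme(s)

4 morphemes


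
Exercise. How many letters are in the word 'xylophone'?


Spell out 'xylophone' and number each letter: x(1), y(2), l(3), o(4), p(5), h(6), o(7), n(8), e(9). Total: 9 letters.

9


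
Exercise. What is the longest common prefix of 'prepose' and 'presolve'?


Compare from the start: 3 characters match: 'pre'. Mismatch at position 4: 'p' vs 's'.

pre


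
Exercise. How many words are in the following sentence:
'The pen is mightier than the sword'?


Split into words: The | pen | is | mightier | than | the | sword = 7 words.

7


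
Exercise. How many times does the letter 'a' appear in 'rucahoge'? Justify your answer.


Letter 'a' in 'rucahoge': found at position(s) 4 = 1 occurrence(s).

1


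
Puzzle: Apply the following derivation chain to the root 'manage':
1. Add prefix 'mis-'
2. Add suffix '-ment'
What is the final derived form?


Step 1: Add prefix 'mis-' to 'manage' = 'mismanage'
Step 2: Add suffix '-ment' to 'mismanage' = 'mismanagement'

mismanagement


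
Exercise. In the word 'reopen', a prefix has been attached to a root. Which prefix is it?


The word 'reopen' = 're' (prefix) + 'open' (root). The prefix is 're'.

re


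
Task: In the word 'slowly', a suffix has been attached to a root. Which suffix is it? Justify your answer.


The word 'slowly' = 'slow' (root) + '-ly' (suffix). The suffix is '-ly'.

ly


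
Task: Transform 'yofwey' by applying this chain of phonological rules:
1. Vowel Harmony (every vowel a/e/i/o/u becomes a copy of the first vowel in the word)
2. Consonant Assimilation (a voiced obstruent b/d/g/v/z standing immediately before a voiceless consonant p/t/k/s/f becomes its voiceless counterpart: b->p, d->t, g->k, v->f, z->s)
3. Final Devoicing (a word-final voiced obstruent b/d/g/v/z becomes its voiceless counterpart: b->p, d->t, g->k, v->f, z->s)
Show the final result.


Starting form: 'yofwey'
Rule 1: Vowel Harmony: all vowels become 'o' (matching first vowel). 'yofwey' -> 'yofwoy'
Rule 2: Consonant Assimilation: no voiced obstruent (b/d/g/v/z) stands immediately before a voiceless consonant (p/t/k/s/f). No change.
Rule 3: Final Devoicing: final consonant 'y' is not one of the voiced obstruents b/d/g/v/z. No change.
Final form: 'yofwoy'

yofwoy


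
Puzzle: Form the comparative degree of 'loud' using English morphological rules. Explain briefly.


Apply comparative formation (add -er): 'loud' -> 'louder'.

louder


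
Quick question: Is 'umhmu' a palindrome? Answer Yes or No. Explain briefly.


Forward: 'umhmu'
Reversed: 'umhmu'
They are identical.

Yes


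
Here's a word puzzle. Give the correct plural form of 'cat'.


Apply rule: Add -s. 'cat' becomes 'cats'.

cats


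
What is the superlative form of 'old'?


Apply superlative formation (add -est): 'old' -> 'oldest'.

oldest


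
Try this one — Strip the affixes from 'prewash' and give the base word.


Remove prefix 'pre' from 'prewash' to get root 'wash'.

wash


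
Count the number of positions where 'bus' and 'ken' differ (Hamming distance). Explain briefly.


Alignment:
Position 1: 'b' vs 'k' = DIFFER
Position 2: 'u' vs 'e' = DIFFER
Position 3: 's' vs 'n' = DIFFER
Total differences: 3

3


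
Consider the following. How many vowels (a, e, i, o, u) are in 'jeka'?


Vowels in 'jeka': e, a = 2 vowels.

2


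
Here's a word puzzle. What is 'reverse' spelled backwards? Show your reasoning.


Reverse 'reverse' character by character: 'esrever'.

esrever


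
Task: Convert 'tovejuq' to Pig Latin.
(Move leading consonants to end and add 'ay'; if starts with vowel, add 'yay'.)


'tovejuq': move consonant cluster 't' to end and add 'ay': 'ovejuqtay'.

ovejuqtay


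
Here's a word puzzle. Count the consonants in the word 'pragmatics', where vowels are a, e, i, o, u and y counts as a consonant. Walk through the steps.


Consonants in 'pragmatics': p, r, g, m, t, c, s = 7 consonants.

7


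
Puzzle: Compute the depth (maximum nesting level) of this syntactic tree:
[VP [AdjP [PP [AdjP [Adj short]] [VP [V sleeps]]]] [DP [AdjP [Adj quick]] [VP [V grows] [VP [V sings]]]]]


Count bracket nesting levels:
'[' at pos 0: depth = 1
'[' at pos 4: depth = 2
'[' at pos 10: depth = 3
'[' at pos 14: depth = 4
'[' at pos 20: depth = 5
'[' at pos 33: depth = 4
'[' at pos 37: depth = 5
'[' at pos 51: depth = 2
'[' at pos 55: depth = 3
'[' at pos 61: depth = 4
'[' at pos 74: depth = 3
'[' at pos 78: depth = 4
'[' at pos 88: depth = 4
'[' at pos 92: depth = 5
Maximum depth reached: 5

5


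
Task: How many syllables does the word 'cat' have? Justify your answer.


Break 'cat' into syllables: cat -> cat = 1 syllable

1 syllable


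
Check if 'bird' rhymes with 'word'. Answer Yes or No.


Rime (stressed vowel + following sounds) of 'bird': -ird = /ɜːrd/
Rime of 'word': -ord = /ɜːrd/
/ɜːrd/ and /ɜːrd/ are the same ending sound, so the words rhyme.

Yes


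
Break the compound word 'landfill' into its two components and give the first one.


Split 'landfill' into 'land' + 'fill'. The first part is 'land'.

land


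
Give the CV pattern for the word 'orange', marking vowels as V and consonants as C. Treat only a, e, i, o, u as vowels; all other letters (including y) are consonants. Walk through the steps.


Letter mapping: o = V, r = C, a = V, n = C, g = C, e = V.

VCVCCV


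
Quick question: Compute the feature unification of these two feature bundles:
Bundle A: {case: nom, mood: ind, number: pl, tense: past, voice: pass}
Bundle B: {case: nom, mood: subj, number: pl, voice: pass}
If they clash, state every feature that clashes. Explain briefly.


Compare features:
case: A=nom vs B=nom -> unified: nom
mood: A=ind vs B=subj -> CLASH
number: A=pl vs B=pl -> unified: pl
tense: A=past vs B=_ -> unified: past
voice: A=pass vs B=pass -> unified: pass
Clash detected on feature 'mood' (ind vs subj); unification fails.

CLASH on 'mood' (ind vs subj)


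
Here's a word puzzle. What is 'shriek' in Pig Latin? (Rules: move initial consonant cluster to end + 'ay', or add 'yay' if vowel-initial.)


'shriek': move consonant cluster 'shr' to end and add 'ay': 'iekshray'.

iekshray


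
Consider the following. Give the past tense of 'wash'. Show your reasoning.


Apply rule: Add -ed. 'wash' becomes 'washed'.

washed


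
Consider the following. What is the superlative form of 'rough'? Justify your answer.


Apply superlative formation (add -est): 'rough' -> 'roughest'.

roughest


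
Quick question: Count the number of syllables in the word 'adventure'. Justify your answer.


Break 'adventure' into syllables: ad-ven-ture -> ad | ven | ture = 3 syllables

3 syllables


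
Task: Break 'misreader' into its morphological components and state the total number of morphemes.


Step 1: Identify prefix: 'mis' (meaning: wrongly)
Step 2: Identify root: 'read'
Step 3: Identify suffix(es): 'er'
Decomposition: mis- (prefix: wrongly) + read (root) + -er (suffix: one who)
Total morphemes: 3

3 morphemes (mis- (prefix: wrongly) + read (root) + -er (suffix: one who))


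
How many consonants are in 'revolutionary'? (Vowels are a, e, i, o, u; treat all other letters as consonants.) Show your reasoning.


Consonants in 'revolutionary': r, v, l, t, n, r, y = 7 consonants.

7


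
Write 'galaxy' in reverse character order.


Reverse 'galaxy' character by character: 'yxalag'.

yxalag


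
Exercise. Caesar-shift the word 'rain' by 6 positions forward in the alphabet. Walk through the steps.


Shift each letter by 6: r -> x, a -> g, i -> o, n -> t. Result: 'xgot'.

xgot


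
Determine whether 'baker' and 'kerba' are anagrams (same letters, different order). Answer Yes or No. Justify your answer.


Sorted letters of 'baker': 'abekr'
Sorted letters of 'kerba': 'abekr'
They match.

Yes


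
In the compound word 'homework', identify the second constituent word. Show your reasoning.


Split 'homework' into 'home' + 'work'. The second part is 'work'.

work


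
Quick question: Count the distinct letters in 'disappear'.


Unique letters in 'disappear': {a, d, e, i, p, r, s} = 7 distinct letters.

7


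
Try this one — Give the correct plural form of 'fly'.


Apply rule: Change -y to -ies (consonant + y). 'fly' becomes 'flies'.

flies


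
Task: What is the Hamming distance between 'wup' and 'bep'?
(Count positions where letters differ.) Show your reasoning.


Alignment:
Position 1: 'w' vs 'b' = DIFFER
Position 2: 'u' vs 'e' = DIFFER
Position 3: 'p' vs 'p' = match
Total differences: 2

2


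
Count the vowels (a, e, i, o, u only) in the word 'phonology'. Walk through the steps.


Vowels in 'phonology': o, o, o = 3 vowels.

3


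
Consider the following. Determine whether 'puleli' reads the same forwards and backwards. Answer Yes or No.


Forward: 'puleli'
Reversed: 'ilelup'
They differ.

No


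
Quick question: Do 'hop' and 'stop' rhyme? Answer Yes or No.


Rime (stressed vowel + following sounds) of 'hop': -op = /ɒp/
Rime of 'stop': -op = /ɒp/
/ɒp/ and /ɒp/ are the same ending sound, so the words rhyme.

Yes


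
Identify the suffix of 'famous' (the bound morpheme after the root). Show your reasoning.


The word 'famous' = 'fame' (root) + '-ous' (suffix). The suffix is '-ous'.

ous


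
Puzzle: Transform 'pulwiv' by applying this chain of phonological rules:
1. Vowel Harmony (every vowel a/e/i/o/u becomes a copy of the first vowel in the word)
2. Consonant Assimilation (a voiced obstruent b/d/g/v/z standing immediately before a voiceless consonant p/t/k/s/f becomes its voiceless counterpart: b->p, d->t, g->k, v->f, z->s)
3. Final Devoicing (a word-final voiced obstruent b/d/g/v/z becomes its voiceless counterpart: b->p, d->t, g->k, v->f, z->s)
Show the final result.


Starting form: 'pulwiv'
Rule 1: Vowel Harmony: all vowels become 'u' (matching first vowel). 'pulwiv' -> 'pulwuv'
Rule 2: Consonant Assimilation: no voiced obstruent (b/d/g/v/z) stands immediately before a voiceless consonant (p/t/k/s/f). No change.
Rule 3: Final Devoicing: word-final voiced obstruent 'v' becomes voiceless 'f'. 'pulwuv' -> 'pulwuf'
Final form: 'pulwuf'

pulwuf


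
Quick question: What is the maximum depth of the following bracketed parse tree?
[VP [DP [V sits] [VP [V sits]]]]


Count bracket nesting levels:
'[' at pos 0: depth = 1
'[' at pos 4: depth = 2
'[' at pos 8: depth = 3
'[' at pos 17: depth = 3
'[' at pos 21: depth = 4
Maximum depth reached: 4

4


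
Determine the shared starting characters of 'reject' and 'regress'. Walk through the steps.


Compare from the start: 2 characters match: 're'. Mismatch at position 3: 'j' vs 'g'.

re


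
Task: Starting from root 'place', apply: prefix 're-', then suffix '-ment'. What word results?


Step 1: Add prefix 're-' to 'place' = 'replace'
Step 2: Add suffix '-ment' to 'replace' = 'replacement'

replacement


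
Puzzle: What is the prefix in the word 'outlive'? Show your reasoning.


The word 'outlive' = 'out' (prefix) + 'live' (root). The prefix is 'out'.

out


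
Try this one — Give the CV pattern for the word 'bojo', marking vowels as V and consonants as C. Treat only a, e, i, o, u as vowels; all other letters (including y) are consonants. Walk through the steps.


Letter mapping: b = C, o = V, j = C, o = V.

CVCV


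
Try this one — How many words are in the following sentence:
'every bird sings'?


Split into words: every | bird | sings = 3 words.

3


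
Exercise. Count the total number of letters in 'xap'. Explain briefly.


Spell out 'xap' and number each letter: x(1), a(2), p(3). Total: 3 letters.

3


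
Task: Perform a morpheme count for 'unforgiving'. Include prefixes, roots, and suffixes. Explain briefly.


Decomposition: un- (prefix) + forgive (root) + -ing (suffix) = 3 morpheme(s)

3 morphemes


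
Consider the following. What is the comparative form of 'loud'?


Apply comparative formation (add -er): 'loud' -> 'louder'.

louder


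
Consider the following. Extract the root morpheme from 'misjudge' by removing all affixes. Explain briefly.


Remove prefix 'mis' from 'misjudge' to get root 'judge'.

judge


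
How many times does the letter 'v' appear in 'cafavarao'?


Letter 'v' in 'cafavarao': found at position(s) 5 = 1 occurrence(s).

1


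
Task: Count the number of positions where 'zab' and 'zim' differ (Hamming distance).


Alignment:
Position 1: 'z' vs 'z' = match
Position 2: 'a' vs 'i' = DIFFER
Position 3: 'b' vs 'm' = DIFFER
Total differences: 2

2


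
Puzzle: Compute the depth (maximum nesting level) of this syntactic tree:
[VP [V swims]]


Count bracket nesting levels:
'[' at pos 0: depth = 1
'[' at pos 4: depth = 2
Maximum depth reached: 2

2


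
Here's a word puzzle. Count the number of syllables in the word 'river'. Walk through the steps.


Break 'river' into syllables: riv-er -> riv | er = 2 syllables

2 syllables


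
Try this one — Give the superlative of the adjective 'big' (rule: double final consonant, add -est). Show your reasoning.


Apply superlative formation (double final consonant, add -est): 'big' -> 'biggest'.

biggest


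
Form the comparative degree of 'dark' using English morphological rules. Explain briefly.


Apply comparative formation (add -er): 'dark' -> 'darker'.

darker


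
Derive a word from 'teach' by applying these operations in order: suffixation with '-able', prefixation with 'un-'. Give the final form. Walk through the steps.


Step 1: Add suffix '-able' to 'teach' = 'teachable'
Step 2: Add prefix 'un-' to 'teachable' = 'unteachable'

unteachable


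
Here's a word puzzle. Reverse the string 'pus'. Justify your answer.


Reverse 'pus' character by character: 'sup'.

sup


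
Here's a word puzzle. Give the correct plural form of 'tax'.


Apply rule: Add -es (sibilant/fricative ending). 'tax' becomes 'taxes'.

taxes


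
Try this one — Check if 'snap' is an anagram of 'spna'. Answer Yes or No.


Sorted letters of 'snap': 'anps'
Sorted letters of 'spna': 'anps'
They match.

Yes


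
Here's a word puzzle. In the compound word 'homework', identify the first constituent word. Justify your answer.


Split 'homework' into 'home' + 'work'. The first part is 'home'.

home


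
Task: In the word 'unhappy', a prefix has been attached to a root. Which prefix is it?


The word 'unhappy' = 'un' (prefix) + 'happy' (root). The prefix is 'un'.

un


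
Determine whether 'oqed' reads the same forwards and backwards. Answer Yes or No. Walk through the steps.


Forward: 'oqed'
Reversed: 'deqo'
They differ.

No


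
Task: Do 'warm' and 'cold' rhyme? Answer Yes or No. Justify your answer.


Rime (stressed vowel + following sounds) of 'warm': -arm = /ɔːrm/
Rime of 'cold': -old = /oʊld/
/ɔːrm/ and /oʊld/ are different ending sounds, so the words do not rhyme.

No


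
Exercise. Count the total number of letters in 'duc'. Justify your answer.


Spell out 'duc' and number each letter: d(1), u(2), c(3). Total: 3 letters.

3


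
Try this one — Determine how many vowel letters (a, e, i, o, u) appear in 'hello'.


Vowels in 'hello': e, o = 2 vowels.

2


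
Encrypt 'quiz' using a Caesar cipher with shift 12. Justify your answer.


Shift each letter by 12: q -> c, u -> g, i -> u, z -> l. Result: 'cgul'.

cgul


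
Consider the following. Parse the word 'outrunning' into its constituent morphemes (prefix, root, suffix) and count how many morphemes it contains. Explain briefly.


Step 1: Identify prefix: 'out' (meaning: surpass)
Step 2: Identify root: 'run'
Step 3: Identify suffix(es): 'ing'
Decomposition: out- (prefix: surpass) + run (root) + -ing (suffix: ongoing action)
Total morphemes: 3

3 morphemes (out- (prefix: surpass) + run (root) + -ing (suffix: ongoing action))


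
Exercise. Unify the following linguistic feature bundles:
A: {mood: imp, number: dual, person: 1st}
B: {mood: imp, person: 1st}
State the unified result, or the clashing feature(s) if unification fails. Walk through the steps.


Compare features:
mood: A=imp vs B=imp -> unified: imp
number: A=dual vs B=_ -> unified: dual
person: A=1st vs B=1st -> unified: 1st
No clashes found.

Unified: {mood: imp, number: dual, person: 1st}


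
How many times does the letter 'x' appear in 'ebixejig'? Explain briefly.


Letter 'x' in 'ebixejig': found at position(s) 4 = 1 occurrence(s).

1


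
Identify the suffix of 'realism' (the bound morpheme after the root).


The word 'realism' = 'real' (root) + '-ism' (suffix). The suffix is '-ism'.

ism


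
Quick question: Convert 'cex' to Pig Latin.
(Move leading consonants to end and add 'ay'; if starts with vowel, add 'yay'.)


'cex': move consonant cluster 'c' to end and add 'ay': 'excay'.

excay


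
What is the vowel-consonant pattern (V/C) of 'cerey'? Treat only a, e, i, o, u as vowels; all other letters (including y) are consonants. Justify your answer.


Letter mapping: c = C, e = V, r = C, e = V, y = C.

CVCVC


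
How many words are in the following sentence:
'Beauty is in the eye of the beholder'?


Split into words: Beauty | is | in | the | eye | of | the | beholder = 8 words.

8


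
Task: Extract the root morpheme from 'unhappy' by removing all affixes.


Remove prefix 'un' from 'unhappy' to get root 'happy'.

happy


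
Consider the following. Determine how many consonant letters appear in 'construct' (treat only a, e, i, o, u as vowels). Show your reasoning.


Consonants in 'construct': c, n, s, t, r, c, t = 7 consonants.

7


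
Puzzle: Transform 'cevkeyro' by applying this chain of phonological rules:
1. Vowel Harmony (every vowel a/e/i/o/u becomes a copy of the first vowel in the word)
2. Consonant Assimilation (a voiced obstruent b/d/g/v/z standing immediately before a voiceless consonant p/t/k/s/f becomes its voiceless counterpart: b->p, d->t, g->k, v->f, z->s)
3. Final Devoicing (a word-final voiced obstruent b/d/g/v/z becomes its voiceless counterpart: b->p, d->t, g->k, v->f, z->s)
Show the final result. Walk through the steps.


Starting form: 'cevkeyro'
Rule 1: Vowel Harmony: all vowels become 'e' (matching first vowel). 'cevkeyro' -> 'cevkeyre'
Rule 2: Consonant Assimilation: voiced obstruent before voiceless consonant becomes voiceless ('vk' -> 'fk'). 'cevkeyre' -> 'cefkeyre'
Rule 3: Final Devoicing: the word ends in the vowel 'e', not a consonant. No change.
Final form: 'cefkeyre'

cefkeyre
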